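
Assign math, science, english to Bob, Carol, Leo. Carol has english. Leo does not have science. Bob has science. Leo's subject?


From clues:
  Carol → english
  Bob → science
By elimination, Leo gets the remaining.

math


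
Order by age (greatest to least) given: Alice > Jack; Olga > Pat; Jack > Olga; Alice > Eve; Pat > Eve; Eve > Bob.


Constraints: Alice > Jack; Olga > Pat; Jack > Olga; Alice > Eve; Pat > Eve; Eve > Bob
Method: at each step, the next-highest is the one remaining person who never appears on the smaller side of a constraint between remaining people.
  Step 1: remaining {Alice, Pat, Jack, Bob, Eve, Olga}; on the smaller side: {Pat, Jack, Bob, Eve, Olga} → Alice is next (Alice > Jack; Alice > Eve).
  Step 2: remaining {Pat, Jack, Bob, Eve, Olga}; on the smaller side: {Pat, Bob, Eve, Olga} → Jack is next (Jack > Olga).
  Step 3: remaining {Pat, Bob, Eve, Olga}; on the smaller side: {Pat, Bob, Eve} → Olga is next (Olga > Pat).
  Step 4: remaining {Pat, Bob, Eve}; on the smaller side: {Bob, Eve} → Pat is next (Pat > Eve).
  Step 5: remaining {Bob, Eve}; on the smaller side: {Bob} → Eve is next (Eve > Bob).
  Step 6: only Bob remains → lowest.
Final ranking (highest to lowest):

Alice > Jack > Olga > Pat > Eve > Bob


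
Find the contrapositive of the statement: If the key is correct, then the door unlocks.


Original: If the key is correct, then the door unlocks
Contrapositive: If ¬Q, then ¬P
Negate Q: not (the door unlocks)
Negate P: not (the key is correct)

If not (the door unlocks), then not (the key is correct).


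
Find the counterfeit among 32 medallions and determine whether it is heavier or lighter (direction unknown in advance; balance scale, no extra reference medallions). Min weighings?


Let n = 32. 64 possibilities (n medallions × lighter/heavier); each weighing has 3 outcomes.
Bound for k weighings: say the first weighing puts j medallions on each pan. If it tips, the 2j weighed medallions remain suspects (each with a known direction) and k-1 weighings give 3^(k-1) outcomes; 3^(k-1) is odd, so 2j ≤ 3^(k-1) - 1. If it balances, the n - 2j unweighed medallions remain with direction unknown: 2(n - 2j) ≤ 3^(k-1) - 1 by the same parity argument. Adding, n ≤ (3^(k-1) - 1) + (3^(k-1) - 1)/2 = (3^k - 3)/2, and the classical three-group strategy achieves this (3 medallions in 2 weighings, 12 in 3, 39 in 4, 120 in 5).
So we need the smallest k with (3^k - 3)/2 ≥ 32.
k = 3: (3^3 - 3)/2 = 12 < 32 ✗
k = 4: (3^4 - 3)/2 = 39 ≥ 32 ✓

4


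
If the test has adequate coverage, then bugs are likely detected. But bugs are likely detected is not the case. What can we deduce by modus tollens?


Modus tollens: P → Q, ¬Q ⊢ ¬P
P: the test has adequate coverage
Q: bugs are likely detected
We have P → Q and Q is false.
By modus tollens, P must be false.

It is not the case that the test has adequate coverage


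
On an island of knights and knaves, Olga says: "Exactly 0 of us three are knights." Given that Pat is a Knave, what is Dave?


Olga claims exactly 0 knights among Olga, Pat, Dave.
Given: Pat is a Knave.

Case 1: Olga is a Knight (tells truth)
  Then exactly 0 of the three are knights.
  Counting Olga, Pat: 1 knight(s) so far. Need -1 more → impossible.
Case 2: Olga is a Knave (lies)
  Then the count is NOT 0.
  If Dave = Knave, count = 0 = 0 → claim would be true, contradicts lie.
  If Dave = Knight, count = 1 ≠ 0 → lie confirmed ✓

Dave is a Knight.

Knight


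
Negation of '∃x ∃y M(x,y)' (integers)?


Original: ∃x ∃y M(x,y)
Rule: ¬∀→∃, ¬∃→∀, negate predicate.
Negation: ∀x ∀y ¬M(x,y)

∀x ∀y ¬M(x,y)


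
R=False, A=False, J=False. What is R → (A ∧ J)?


R = False, A = False, J = False
Expression: R → (A ∧ J)
Step 1: A ∧ J = False AND False = False
Step 2: R → (False) = False → False = True

True


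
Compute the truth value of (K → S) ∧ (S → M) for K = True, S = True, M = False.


K = True, S = True, M = False
Step 1: K → S is false only when K=True and S=False. Result: True
Step 2: S → M is false only when S=True and M=False. Result: False
Step 3: True ∧ False = False

False


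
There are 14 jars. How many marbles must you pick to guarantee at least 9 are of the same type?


Pigeonhole: to guarantee k in one of n categories, need (k-1)×n + 1.
k = 9, n = 14
Minimum = (9-1) × 14 + 1 = 8 × 14 + 1

113


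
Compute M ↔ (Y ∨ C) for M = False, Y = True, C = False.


M = False, Y = True, C = False
Step 1: Y ∨ C = True OR False = True
Step 2: M ↔ (True): true when both sides have same truth value.
Result: False ↔ True = False

False


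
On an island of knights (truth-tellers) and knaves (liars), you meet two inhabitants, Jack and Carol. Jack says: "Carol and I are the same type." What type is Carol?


Jack says: "Carol and I are the same type."
Case 1: Jack is a Knight (truth-teller)
  Statement is true → they ARE the same → Carol is also a Knight
Case 2: Jack is a Knave (liar)
  Statement is false → they are NOT the same → Carol is a Knight
In both cases, Carol is a Knight.

Knight


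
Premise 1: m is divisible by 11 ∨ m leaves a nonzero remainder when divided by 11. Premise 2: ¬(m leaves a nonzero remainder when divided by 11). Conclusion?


Disjunctive syllogism: P ∨ Q, ¬P ⊢ Q
Disjunction: m is divisible by 11 ∨ m leaves a nonzero remainder when divided by 11
We know it is not the case that m leaves a nonzero remainder when divided by 11.
By disjunctive syllogism, the other disjunct must be true.

m is divisible by 11


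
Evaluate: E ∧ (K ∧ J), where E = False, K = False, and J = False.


E = False, K = False, J = False
Step 1: K ∧ J = False AND False = False
Step 2: E ∧ False = False AND False = False
AND is true only when ALL operands are true.

False


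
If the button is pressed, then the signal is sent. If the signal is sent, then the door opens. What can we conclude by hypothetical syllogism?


Hypothetical syllogism: P → Q, Q → R ⊢ P → R
Premise 1: the button is pressed → the signal is sent
Premise 2: the signal is sent → the door opens
Chain the implications: the middle term (the signal is sent) links the two.
Conclusion: If the button is pressed, then the door opens.

If the button is pressed, then the door opens.


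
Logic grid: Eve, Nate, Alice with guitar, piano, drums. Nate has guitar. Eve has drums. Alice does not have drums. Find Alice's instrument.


From clues:
  Eve → drums
  Nate → guitar
By elimination, Alice gets the remaining.

piano


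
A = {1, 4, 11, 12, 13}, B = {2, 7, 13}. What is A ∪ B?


A = {1, 4, 11, 12, 13}
B = {2, 7, 13}
Operation: union
All elements combined: 1, 2, 4, 7, 11, 12, 13

{1, 2, 4, 7, 11, 12, 13}


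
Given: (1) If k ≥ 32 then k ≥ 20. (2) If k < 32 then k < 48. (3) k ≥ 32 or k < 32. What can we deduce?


Constructive dilemma: (P → Q) ∧ (R → S), P ∨ R ⊢ Q ∨ S
Premise 1: k ≥ 32 → k ≥ 20
Premise 2: k < 32 → k < 48
Premise 3: k ≥ 32 ∨ k < 32
Case 1: Assuming k ≥ 32, then by Premise 1, k ≥ 20.
Case 2: Assuming k < 32, then by Premise 2, k < 48.
Since one of k ≥ 32 or k < 32 must hold, we get k ≥ 20 or k < 48.

k ≥ 20 or k < 48.


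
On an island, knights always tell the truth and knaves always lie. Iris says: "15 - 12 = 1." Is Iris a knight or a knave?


Statement: "15 - 12 = 1."
Actual: 15 - 12 = 3
Claimed: 1
Statement is FALSE → Iris lies → Knave

Knave


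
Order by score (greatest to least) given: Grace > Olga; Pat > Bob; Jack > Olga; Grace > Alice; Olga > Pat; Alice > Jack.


Constraints: Grace > Olga; Pat > Bob; Jack > Olga; Grace > Alice; Olga > Pat; Alice > Jack
Method: at each step, the next-highest is the one remaining person who never appears on the smaller side of a constraint between remaining people.
  Step 1: remaining {Grace, Pat, Olga, Jack, Alice, Bob}; on the smaller side: {Pat, Olga, Jack, Alice, Bob} → Grace is next (Grace > Olga; Grace > Alice).
  Step 2: remaining {Pat, Olga, Jack, Alice, Bob}; on the smaller side: {Pat, Olga, Jack, Bob} → Alice is next (Alice > Jack).
  Step 3: remaining {Pat, Olga, Jack, Bob}; on the smaller side: {Pat, Olga, Bob} → Jack is next (Jack > Olga).
  Step 4: remaining {Pat, Olga, Bob}; on the smaller side: {Pat, Bob} → Olga is next (Olga > Pat).
  Step 5: remaining {Pat, Bob}; on the smaller side: {Bob} → Pat is next (Pat > Bob).
  Step 6: only Bob remains → lowest.
Final ranking (highest to lowest):

Grace > Alice > Jack > Olga > Pat > Bob


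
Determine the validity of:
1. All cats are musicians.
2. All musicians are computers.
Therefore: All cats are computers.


Premise 1: All cats are musicians.
Premise 2: All musicians are computers.
Conclusion: All cats are computers.
Barbara syllogism (AAA-1): All A are B, All B are C → All A are C.
Middle term (musicians) distributed in premise 2.

Valid


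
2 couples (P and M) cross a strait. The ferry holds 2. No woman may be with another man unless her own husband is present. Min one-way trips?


Label couples P and M.
1. WP+WM → (far: WP,WM; near: HP,HM)
2. WP ←   (far: WM; near: HP,HM,WP)
3. HP+HM → (far: HP,HM,WM; near: WP)
4. HP ←   (far: HM,WM; near: HP,WP)  — HP returns, since WP is alone on near bank
5. HP+WP → (far: all four; near: empty)
Every state respects the constraint.
Minimum trips = 5

5


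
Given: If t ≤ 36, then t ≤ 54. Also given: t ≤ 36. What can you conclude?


Modus ponens: P → Q, P ⊢ Q
P: t ≤ 36
Q: t ≤ 54
We have P → Q and P is true.
By modus ponens, Q must be true.

t ≤ 54


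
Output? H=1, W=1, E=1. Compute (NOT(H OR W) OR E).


H OR W = 1
NOT(1) = 0
0 OR 1 = 1

1


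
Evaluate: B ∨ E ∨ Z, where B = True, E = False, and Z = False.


B = True, E = False, Z = False
Step 1: B ∨ E = True OR False = True
Step 2: True ∨ Z = True OR False = True
OR is true when at least one operand is true.

True


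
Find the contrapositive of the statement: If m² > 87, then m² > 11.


Original: If m² > 87, then m² > 11
Contrapositive: If ¬Q, then ¬P
Negate Q: not (m² > 11)
Negate P: not (m² > 87)

If not (m² > 11), then not (m² > 87).


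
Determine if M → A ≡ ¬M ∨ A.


Expression 1: M → A
Expression 2: ¬M ∨ A
Truth table (M A | Expr1 Expr2):
  T T |   T     T
  T F |   F     F
  F T |   T     T
  F F |   T     T
All 4 rows agree, so the expressions are logically equivalent.

Yes


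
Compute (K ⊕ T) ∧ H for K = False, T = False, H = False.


K = False, T = False, H = False
Step 1: K ⊕ T = False XOR False = False
Step 2: False ∧ H = False AND False = False
XOR true when exactly one of K,T is true; then AND with H.

False


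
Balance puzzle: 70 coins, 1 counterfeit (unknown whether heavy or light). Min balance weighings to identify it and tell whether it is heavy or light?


Let n = 70. 140 possibilities (n coins × lighter/heavier); each weighing has 3 outcomes.
Bound for k weighings: say the first weighing puts j coins on each pan. If it tips, the 2j weighed coins remain suspects (each with a known direction) and k-1 weighings give 3^(k-1) outcomes; 3^(k-1) is odd, so 2j ≤ 3^(k-1) - 1. If it balances, the n - 2j unweighed coins remain with direction unknown: 2(n - 2j) ≤ 3^(k-1) - 1 by the same parity argument. Adding, n ≤ (3^(k-1) - 1) + (3^(k-1) - 1)/2 = (3^k - 3)/2, and the classical three-group strategy achieves this (3 coins in 2 weighings, 12 in 3, 39 in 4, 120 in 5).
So we need the smallest k with (3^k - 3)/2 ≥ 70.
k = 4: (3^4 - 3)/2 = 39 < 70 ✗
k = 5: (3^5 - 3)/2 = 120 ≥ 70 ✓

5


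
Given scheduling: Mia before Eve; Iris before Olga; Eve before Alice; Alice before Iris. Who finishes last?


Constraints: Mia before Eve; Iris before Olga; Eve before Alice; Alice before Iris
The last task can have nothing scheduled after it, so it must never appear on the left of a 'before'.
Tasks appearing before some other task: Mia, Iris, Eve, Alice.
The only task not in that list is Olga → it is last.

Olga


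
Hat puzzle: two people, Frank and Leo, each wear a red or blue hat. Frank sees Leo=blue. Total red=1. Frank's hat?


Total red = 1, Leo = blue
Red accounted for: 0
Remaining for Frank: 1
Frank's hat is red.

red


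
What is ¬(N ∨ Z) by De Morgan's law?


De Morgan's law: ¬(P ∨ Q) ≡ ¬P ∧ ¬Q
¬(N ∨ Z) = ¬N ∧ ¬Z

¬N ∧ ¬Z


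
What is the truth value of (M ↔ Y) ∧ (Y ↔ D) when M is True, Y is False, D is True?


M = True, Y = False, D = True
Step 1: M ↔ Y is true when M and Y have the same value. Result: False
Step 2: Y ↔ D is true when Y and D have the same value. Result: False
Step 3: False ∧ False = False

False


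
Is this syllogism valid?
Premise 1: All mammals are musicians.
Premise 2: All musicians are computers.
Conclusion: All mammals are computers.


Premise 1: All mammals are musicians.
Premise 2: All musicians are computers.
Conclusion: All mammals are computers.
Barbara syllogism (AAA-1): All A are B, All B are C → All A are C.
Middle term (musicians) distributed in premise 2.

Valid


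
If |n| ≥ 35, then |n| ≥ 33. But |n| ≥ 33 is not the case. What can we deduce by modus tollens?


Modus tollens: P → Q, ¬Q ⊢ ¬P
P: |n| ≥ 35
Q: |n| ≥ 33
We have P → Q and Q is false.
By modus tollens, P must be false.

It is not the case that |n| ≥ 35


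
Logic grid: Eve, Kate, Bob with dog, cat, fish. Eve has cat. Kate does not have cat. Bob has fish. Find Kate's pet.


From clues:
  Bob → fish
  Eve → cat
By elimination, Kate gets the remaining.

dog


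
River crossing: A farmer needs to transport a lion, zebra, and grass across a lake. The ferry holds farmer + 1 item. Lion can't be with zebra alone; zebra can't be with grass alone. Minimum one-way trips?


1. farmer+zebra → 2. farmer ← 3. farmer+lion → 4. farmer+zebra ← 5. farmer+grass → 6. farmer ← 7. farmer+zebra →
Minimum trips = 7

7


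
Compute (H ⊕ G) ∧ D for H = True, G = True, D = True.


H = True, G = True, D = True
Step 1: H ⊕ G = True XOR True = False
Step 2: False ∧ D = False AND True = False
XOR true when exactly one of H,G is true; then AND with D.

False


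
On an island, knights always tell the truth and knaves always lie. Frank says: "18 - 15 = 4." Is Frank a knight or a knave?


Statement: "18 - 15 = 4."
Actual: 18 - 15 = 3
Claimed: 4
Statement is FALSE → Frank lies → Knave

Knave


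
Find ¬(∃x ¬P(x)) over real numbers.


Original: ∃x ¬P(x)
Rule: ¬∀→∃, ¬∃→∀, negate predicate.
Negation: ∀x P(x)

∀x P(x)


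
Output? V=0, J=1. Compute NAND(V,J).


V AND J = 0
NOT(0) = 1

1


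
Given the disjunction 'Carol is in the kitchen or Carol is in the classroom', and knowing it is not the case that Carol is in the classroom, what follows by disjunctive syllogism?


Disjunctive syllogism: P ∨ Q, ¬P ⊢ Q
Disjunction: Carol is in the kitchen ∨ Carol is in the classroom
We know it is not the case that Carol is in the classroom.
By disjunctive syllogism, the other disjunct must be true.

Carol is in the kitchen


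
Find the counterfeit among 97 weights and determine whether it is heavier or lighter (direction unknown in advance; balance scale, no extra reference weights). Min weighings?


Let n = 97. 194 possibilities (n weights × lighter/heavier); each weighing has 3 outcomes.
Bound for k weighings: say the first weighing puts j weights on each pan. If it tips, the 2j weighed weights remain suspects (each with a known direction) and k-1 weighings give 3^(k-1) outcomes; 3^(k-1) is odd, so 2j ≤ 3^(k-1) - 1. If it balances, the n - 2j unweighed weights remain with direction unknown: 2(n - 2j) ≤ 3^(k-1) - 1 by the same parity argument. Adding, n ≤ (3^(k-1) - 1) + (3^(k-1) - 1)/2 = (3^k - 3)/2, and the classical three-group strategy achieves this (3 weights in 2 weighings, 12 in 3, 39 in 4, 120 in 5).
So we need the smallest k with (3^k - 3)/2 ≥ 97.
k = 4: (3^4 - 3)/2 = 39 < 97 ✗
k = 5: (3^5 - 3)/2 = 120 ≥ 97 ✓

5


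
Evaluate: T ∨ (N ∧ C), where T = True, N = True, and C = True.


T = True, N = True, C = True
Step 1: N ∧ C = True AND True = True
Step 2: T ∨ True = True OR True = True
AND evaluated first (higher precedence); then OR applied.

True


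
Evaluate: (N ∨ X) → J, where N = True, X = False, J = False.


N = True, X = False, J = False
Step 1: N ∨ X = True OR False = True
Step 2: (True) → J: false only when antecedent=True and J=False.
Result: False

False


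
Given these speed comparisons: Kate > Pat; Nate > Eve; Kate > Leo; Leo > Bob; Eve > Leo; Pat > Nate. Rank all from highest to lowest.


Constraints: Kate > Pat; Nate > Eve; Kate > Leo; Leo > Bob; Eve > Leo; Pat > Nate
Method: at each step, the next-highest is the one remaining person who never appears on the smaller side of a constraint between remaining people.
  Step 1: remaining {Nate, Pat, Bob, Eve, Leo, Kate}; on the smaller side: {Nate, Pat, Bob, Eve, Leo} → Kate is next (Kate > Pat; Kate > Leo).
  Step 2: remaining {Nate, Pat, Bob, Eve, Leo}; on the smaller side: {Nate, Bob, Eve, Leo} → Pat is next (Pat > Nate).
  Step 3: remaining {Nate, Bob, Eve, Leo}; on the smaller side: {Bob, Eve, Leo} → Nate is next (Nate > Eve).
  Step 4: remaining {Bob, Eve, Leo}; on the smaller side: {Bob, Leo} → Eve is next (Eve > Leo).
  Step 5: remaining {Bob, Leo}; on the smaller side: {Bob} → Leo is next (Leo > Bob).
  Step 6: only Bob remains → lowest.
Final ranking (highest to lowest):

Kate > Pat > Nate > Eve > Leo > Bob


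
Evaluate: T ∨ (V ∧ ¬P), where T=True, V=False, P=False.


T = True, V = False, P = False
Expression: T ∨ (V ∧ ¬P)
Step 1: ¬P = NOT False = True
Step 2: V ∧ ¬P = False AND True = False
Step 3: T ∨ (False) = True OR False = True

True


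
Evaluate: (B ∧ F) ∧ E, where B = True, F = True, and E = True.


B = True, F = True, E = True
Step 1: B ∧ F = True AND True = True
Step 2: True ∧ E = True AND True = True
AND is true only when ALL operands are true.

True


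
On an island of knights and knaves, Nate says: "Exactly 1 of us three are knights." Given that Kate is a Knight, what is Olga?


Nate claims exactly 1 knights among Nate, Kate, Olga.
Given: Kate is a Knight.

Case 1: Nate is a Knight (tells truth)
  Then exactly 1 of the three are knights.
  Counting Nate, Kate: 2 knight(s) so far. Need -1 more → impossible.
Case 2: Nate is a Knave (lies)
  Then the count is NOT 1.
  If Olga = Knave, count = 1 = 1 → claim would be true, contradicts lie.
  If Olga = Knight, count = 2 ≠ 1 → lie confirmed ✓

Olga is a Knight.

Knight


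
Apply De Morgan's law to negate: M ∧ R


De Morgan's law: ¬(P ∧ Q) ≡ ¬P ∨ ¬Q
¬(M ∧ R) = ¬M ∨ ¬R

¬M ∨ ¬R


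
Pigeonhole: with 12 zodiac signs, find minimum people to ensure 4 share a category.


Pigeonhole: to guarantee k in one of n categories, need (k-1)×n + 1.
k = 4, n = 12
Minimum = (4-1) × 12 + 1 = 3 × 12 + 1

37


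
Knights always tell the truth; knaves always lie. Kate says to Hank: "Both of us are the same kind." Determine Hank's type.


Kate says: "Both of us are the same kind."
Case 1: Kate is a Knight (truth-teller)
  Statement is true → they ARE the same → Hank is also a Knight
Case 2: Kate is a Knave (liar)
  Statement is false → they are NOT the same → Hank is a Knight
In both cases, Hank is a Knight.

Knight


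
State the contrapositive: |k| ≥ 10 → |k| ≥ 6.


Original: If |k| ≥ 10, then |k| ≥ 6
Contrapositive: If ¬Q, then ¬P
Negate Q: not (|k| ≥ 6)
Negate P: not (|k| ≥ 10)

If not (|k| ≥ 6), then not (|k| ≥ 10).


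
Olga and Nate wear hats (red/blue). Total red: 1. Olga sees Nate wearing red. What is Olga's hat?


Total red = 1, Nate = red
Red accounted for: 1
Remaining for Olga: 0
Olga's hat is blue.

blue


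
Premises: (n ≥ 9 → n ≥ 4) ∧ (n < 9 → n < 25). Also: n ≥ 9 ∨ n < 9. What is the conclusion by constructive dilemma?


Constructive dilemma: (P → Q) ∧ (R → S), P ∨ R ⊢ Q ∨ S
Premise 1: n ≥ 9 → n ≥ 4
Premise 2: n < 9 → n < 25
Premise 3: n ≥ 9 ∨ n < 9
Case 1: Assuming n ≥ 9, then by Premise 1, n ≥ 4.
Case 2: Assuming n < 9, then by Premise 2, n < 25.
Since one of n ≥ 9 or n < 9 must hold, we get n ≥ 4 or n < 25.

n ≥ 4 or n < 25.


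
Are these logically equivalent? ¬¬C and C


Expression 1: ¬¬C
Expression 2: C
Truth table (C | Expr1 Expr2):
  T |   T     T
  F |   F     F
All 2 rows agree, so the expressions are logically equivalent.

Yes


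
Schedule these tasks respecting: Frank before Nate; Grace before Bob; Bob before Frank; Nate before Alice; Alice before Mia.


Constraints: Frank before Nate; Grace before Bob; Bob before Frank; Nate before Alice; Alice before Mia
Method: repeatedly schedule the remaining task that has no remaining task required before it.
  Step 1: remaining {Grace, Frank, Mia, Nate, Bob, Alice}; every task except Grace still has a predecessor pending → schedule Grace.
  Step 2: remaining {Frank, Mia, Nate, Bob, Alice}; every task except Bob still has a predecessor pending → schedule Bob.
  Step 3: remaining {Frank, Mia, Nate, Alice}; every task except Frank still has a predecessor pending → schedule Frank.
  Step 4: remaining {Mia, Nate, Alice}; every task except Nate still has a predecessor pending → schedule Nate.
  Step 5: remaining {Mia, Alice}; every task except Alice still has a predecessor pending → schedule Alice.
  Step 6: only Mia remains → schedule Mia.
Resulting order:

Grace → Bob → Frank → Nate → Alice → Mia


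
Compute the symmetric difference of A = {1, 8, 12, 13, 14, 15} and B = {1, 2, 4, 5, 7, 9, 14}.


A = {1, 8, 12, 13, 14, 15}
B = {1, 2, 4, 5, 7, 9, 14}
Operation: symmetric difference
In A only: [8, 12, 13, 15], in B only: [2, 4, 5, 7, 9]

{2, 4, 5, 7, 8, 9, 12, 13, 15}


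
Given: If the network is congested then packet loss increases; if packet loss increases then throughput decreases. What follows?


Hypothetical syllogism: P → Q, Q → R ⊢ P → R
Premise 1: the network is congested → packet loss increases
Premise 2: packet loss increases → throughput decreases
Chain the implications: the middle term (packet loss increases) links the two.
Conclusion: If the network is congested, then throughput decreases.

If the network is congested, then throughput decreases.


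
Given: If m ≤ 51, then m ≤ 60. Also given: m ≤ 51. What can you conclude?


Modus ponens: P → Q, P ⊢ Q
P: m ≤ 51
Q: m ≤ 60
We have P → Q and P is true.
By modus ponens, Q must be true.

m ≤ 60


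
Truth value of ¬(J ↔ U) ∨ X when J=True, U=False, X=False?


J = True, U = False, X = False
Expression: ¬(J ↔ U) ∨ X
Step 1: J ↔ U = (True iff False) = False
Step 2: ¬(J ↔ U) = NOT False = True
Step 3: (True) ∨ X = True OR False = True

True


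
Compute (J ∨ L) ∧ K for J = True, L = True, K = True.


J = True, L = True, K = True
Step 1: J ∨ L = True OR True = True
Step 2: True ∧ K = True AND True = True
OR is true when at least one operand is true; AND requires both.

True


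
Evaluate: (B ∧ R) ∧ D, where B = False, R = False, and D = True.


B = False, R = False, D = True
Step 1: B ∧ R = False AND False = False
Step 2: False ∧ D = False AND True = False
AND is true only when ALL operands are true.

False


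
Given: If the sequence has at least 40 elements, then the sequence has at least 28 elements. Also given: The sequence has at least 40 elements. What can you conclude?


Modus ponens: P → Q, P ⊢ Q
P: the sequence has at least 40 elements
Q: the sequence has at least 28 elements
We have P → Q and P is true.
By modus ponens, Q must be true.

The sequence has at least 28 elements


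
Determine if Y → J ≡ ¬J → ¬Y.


Expression 1: Y → J
Expression 2: ¬J → ¬Y
Truth table (Y J | Expr1 Expr2):
  T T |   T     T
  T F |   F     F
  F T |   T     T
  F F |   T     T
All 4 rows agree, so the expressions are logically equivalent.

Yes


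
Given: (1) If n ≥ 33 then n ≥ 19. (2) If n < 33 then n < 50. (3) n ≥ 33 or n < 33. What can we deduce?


Constructive dilemma: (P → Q) ∧ (R → S), P ∨ R ⊢ Q ∨ S
Premise 1: n ≥ 33 → n ≥ 19
Premise 2: n < 33 → n < 50
Premise 3: n ≥ 33 ∨ n < 33
Case 1: Assuming n ≥ 33, then by Premise 1, n ≥ 19.
Case 2: Assuming n < 33, then by Premise 2, n < 50.
Since one of n ≥ 33 or n < 33 must hold, we get n ≥ 19 or n < 50.

n ≥ 19 or n < 50.


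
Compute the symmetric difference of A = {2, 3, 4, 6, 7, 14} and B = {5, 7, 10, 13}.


A = {2, 3, 4, 6, 7, 14}
B = {5, 7, 10, 13}
Operation: symmetric difference
In A only: [2, 3, 4, 6, 14], in B only: [5, 10, 13]

{2, 3, 4, 5, 6, 10, 13, 14}


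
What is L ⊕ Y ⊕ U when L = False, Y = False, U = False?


L = False, Y = False, U = False
Step 1: L ⊕ Y = False XOR False = False
Step 2: False ⊕ U = False XOR False = False
XOR is true when an odd number of operands are true.

False


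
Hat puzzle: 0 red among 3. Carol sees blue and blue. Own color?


Total red = 0, seen red = 0
Own red = 0 - 0 = 0
Carol's hat is blue.

blue


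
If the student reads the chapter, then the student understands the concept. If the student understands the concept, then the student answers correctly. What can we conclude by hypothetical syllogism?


Hypothetical syllogism: P → Q, Q → R ⊢ P → R
Premise 1: the student reads the chapter → the student understands the concept
Premise 2: the student understands the concept → the student answers correctly
Chain the implications: the middle term (the student understands the concept) links the two.
Conclusion: If the student reads the chapter, then the student answers correctly.

If the student reads the chapter, then the student answers correctly.


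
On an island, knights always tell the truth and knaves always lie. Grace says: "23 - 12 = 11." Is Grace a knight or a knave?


Statement: "23 - 12 = 11."
Actual: 23 - 12 = 11
Claimed: 11
Statement is TRUE → Grace tells the truth → Knight

Knight


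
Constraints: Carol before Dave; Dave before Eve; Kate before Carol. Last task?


Constraints: Carol before Dave; Dave before Eve; Kate before Carol
The last task can have nothing scheduled after it, so it must never appear on the left of a 'before'.
Tasks appearing before some other task: Carol, Dave, Kate.
The only task not in that list is Eve → it is last.

Eve


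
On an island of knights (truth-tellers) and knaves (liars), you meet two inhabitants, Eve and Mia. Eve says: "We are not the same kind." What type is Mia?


Eve says: "We are not the same kind."
Case 1: Eve is a Knight (truth-teller)
  Statement is true → they ARE different → Mia is a Knave
Case 2: Eve is a Knave (liar)
  Statement is false → they are NOT different → Mia is a Knave
In both cases, Mia is a Knave.

Knave


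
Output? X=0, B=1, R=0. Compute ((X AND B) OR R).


X AND B = 0&1 = 0
0 OR 0 = 0

0


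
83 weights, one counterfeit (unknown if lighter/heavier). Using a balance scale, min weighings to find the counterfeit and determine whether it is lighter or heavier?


Let n = 83. 166 possibilities (n weights × lighter/heavier); each weighing has 3 outcomes.
Bound for k weighings: say the first weighing puts j weights on each pan. If it tips, the 2j weighed weights remain suspects (each with a known direction) and k-1 weighings give 3^(k-1) outcomes; 3^(k-1) is odd, so 2j ≤ 3^(k-1) - 1. If it balances, the n - 2j unweighed weights remain with direction unknown: 2(n - 2j) ≤ 3^(k-1) - 1 by the same parity argument. Adding, n ≤ (3^(k-1) - 1) + (3^(k-1) - 1)/2 = (3^k - 3)/2, and the classical three-group strategy achieves this (3 weights in 2 weighings, 12 in 3, 39 in 4, 120 in 5).
So we need the smallest k with (3^k - 3)/2 ≥ 83.
k = 4: (3^4 - 3)/2 = 39 < 83 ✗
k = 5: (3^5 - 3)/2 = 120 ≥ 83 ✓

5


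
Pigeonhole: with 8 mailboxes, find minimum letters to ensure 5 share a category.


Pigeonhole: to guarantee k in one of n categories, need (k-1)×n + 1.
k = 5, n = 8
Minimum = (5-1) × 8 + 1 = 4 × 8 + 1

33


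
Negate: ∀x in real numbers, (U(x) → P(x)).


Original: ∀x (U(x) → P(x))
Rule: ¬∀→∃, ¬∃→∀, negate predicate.
Negation: ∃x (U(x) ∧ ¬P(x))

∃x (U(x) ∧ ¬P(x))


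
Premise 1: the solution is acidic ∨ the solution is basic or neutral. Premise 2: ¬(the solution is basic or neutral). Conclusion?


Disjunctive syllogism: P ∨ Q, ¬P ⊢ Q
Disjunction: the solution is acidic ∨ the solution is basic or neutral
We know it is not the case that the solution is basic or neutral.
By disjunctive syllogism, the other disjunct must be true.

The solution is acidic


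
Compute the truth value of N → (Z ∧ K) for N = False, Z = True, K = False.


N = False, Z = True, K = False
Step 1: Z ∧ K = True AND False = False
Step 2: N → (False): false only when N=True and consequent=False.
Result: True

True


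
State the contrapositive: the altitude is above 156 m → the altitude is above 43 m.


Original: If the altitude is above 156 m, then the altitude is above 43 m
Contrapositive: If ¬Q, then ¬P
Negate Q: not (the altitude is above 43 m)
Negate P: not (the altitude is above 156 m)

If not (the altitude is above 43 m), then not (the altitude is above 156 m).


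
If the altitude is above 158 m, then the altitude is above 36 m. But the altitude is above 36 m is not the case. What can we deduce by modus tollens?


Modus tollens: P → Q, ¬Q ⊢ ¬P
P: the altitude is above 158 m
Q: the altitude is above 36 m
We have P → Q and Q is false.
By modus tollens, P must be false.

It is not the case that the altitude is above 158 m


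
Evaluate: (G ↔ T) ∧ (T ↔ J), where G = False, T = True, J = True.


G = False, T = True, J = True
Step 1: G ↔ T is true when G and T have the same value. Result: False
Step 2: T ↔ J is true when T and J have the same value. Result: True
Step 3: False ∧ True = False

False


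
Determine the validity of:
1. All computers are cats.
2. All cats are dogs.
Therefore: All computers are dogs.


Premise 1: All computers are cats.
Premise 2: All cats are dogs.
Conclusion: All computers are dogs.
Barbara syllogism (AAA-1): All A are B, All B are C → All A are C.
Middle term (cats) distributed in premise 2.

Valid


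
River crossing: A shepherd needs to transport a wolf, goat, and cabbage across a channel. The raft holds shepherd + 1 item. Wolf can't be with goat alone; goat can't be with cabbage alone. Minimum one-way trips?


1. shepherd+goat → 2. shepherd ← 3. shepherd+wolf → 4. shepherd+goat ← 5. shepherd+cabbage → 6. shepherd ← 7. shepherd+goat →
Minimum trips = 7

7


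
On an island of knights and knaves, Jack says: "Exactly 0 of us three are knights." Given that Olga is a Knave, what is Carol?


Jack claims exactly 0 knights among Jack, Olga, Carol.
Given: Olga is a Knave.

Case 1: Jack is a Knight (tells truth)
  Then exactly 0 of the three are knights.
  Counting Jack, Olga: 1 knight(s) so far. Need -1 more → impossible.
Case 2: Jack is a Knave (lies)
  Then the count is NOT 0.
  If Carol = Knave, count = 0 = 0 → claim would be true, contradicts lie.
  If Carol = Knight, count = 1 ≠ 0 → lie confirmed ✓

Carol is a Knight.

Knight


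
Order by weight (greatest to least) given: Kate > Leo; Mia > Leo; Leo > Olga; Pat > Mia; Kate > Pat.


Constraints: Kate > Leo; Mia > Leo; Leo > Olga; Pat > Mia; Kate > Pat
Method: at each step, the next-highest is the one remaining person who never appears on the smaller side of a constraint between remaining people.
  Step 1: remaining {Leo, Pat, Mia, Kate, Olga}; on the smaller side: {Leo, Pat, Mia, Olga} → Kate is next (Kate > Leo; Kate > Pat).
  Step 2: remaining {Leo, Pat, Mia, Olga}; on the smaller side: {Leo, Mia, Olga} → Pat is next (Pat > Mia).
  Step 3: remaining {Leo, Mia, Olga}; on the smaller side: {Leo, Olga} → Mia is next (Mia > Leo).
  Step 4: remaining {Leo, Olga}; on the smaller side: {Olga} → Leo is next (Leo > Olga).
  Step 5: only Olga remains → lowest.
Final ranking (highest to lowest):

Kate > Pat > Mia > Leo > Olga


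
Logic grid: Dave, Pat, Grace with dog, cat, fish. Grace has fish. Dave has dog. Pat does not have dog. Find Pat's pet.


From clues:
  Grace → fish
  Dave → dog
By elimination, Pat gets the remaining.

cat


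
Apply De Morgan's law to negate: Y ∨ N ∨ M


De Morgan's law: ¬(P ∨ Q ∨ R) ≡ ¬P ∧ ¬Q ∧ ¬R
¬(Y ∨ N ∨ M) = ¬Y ∧ ¬N ∧ ¬M

¬Y ∧ ¬N ∧ ¬M


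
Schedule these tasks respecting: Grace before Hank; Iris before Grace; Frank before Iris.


Constraints: Grace before Hank; Iris before Grace; Frank before Iris
Method: repeatedly schedule the remaining task that has no remaining task required before it.
  Step 1: remaining {Frank, Iris, Grace, Hank}; every task except Frank still has a predecessor pending → schedule Frank.
  Step 2: remaining {Iris, Grace, Hank}; every task except Iris still has a predecessor pending → schedule Iris.
  Step 3: remaining {Grace, Hank}; every task except Grace still has a predecessor pending → schedule Grace.
  Step 4: only Hank remains → schedule Hank.
Resulting order:

Frank → Iris → Grace → Hank


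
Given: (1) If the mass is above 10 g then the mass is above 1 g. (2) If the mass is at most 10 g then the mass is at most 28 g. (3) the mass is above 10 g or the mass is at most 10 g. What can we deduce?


Constructive dilemma: (P → Q) ∧ (R → S), P ∨ R ⊢ Q ∨ S
Premise 1: the mass is above 10 g → the mass is above 1 g
Premise 2: the mass is at most 10 g → the mass is at most 28 g
Premise 3: the mass is above 10 g ∨ the mass is at most 10 g
Case 1: Assuming the mass is above 10 g, then by Premise 1, the mass is above 1 g.
Case 2: Assuming the mass is at most 10 g, then by Premise 2, the mass is at most 28 g.
Since one of the mass is above 10 g or the mass is at most 10 g must hold, we get the mass is above 1 g or the mass is at most 28 g.

The mass is above 1 g or the mass is at most 28 g.


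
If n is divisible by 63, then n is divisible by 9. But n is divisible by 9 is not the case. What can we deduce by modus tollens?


Modus tollens: P → Q, ¬Q ⊢ ¬P
P: n is divisible by 63
Q: n is divisible by 9
We have P → Q and Q is false.
By modus tollens, P must be false.

It is not the case that n is divisible by 63


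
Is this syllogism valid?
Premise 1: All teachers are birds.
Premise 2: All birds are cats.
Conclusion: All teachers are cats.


Premise 1: All teachers are birds.
Premise 2: All birds are cats.
Conclusion: All teachers are cats.
Barbara syllogism (AAA-1): All A are B, All B are C → All A are C.
Middle term (birds) distributed in premise 2.

Valid


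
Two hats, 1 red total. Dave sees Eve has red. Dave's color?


Total red = 1, Eve = red
Red accounted for: 1
Remaining for Dave: 0
Dave's hat is blue.

blue


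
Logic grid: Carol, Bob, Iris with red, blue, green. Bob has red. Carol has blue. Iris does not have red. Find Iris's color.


From clues:
  Carol → blue
  Bob → red
By elimination, Iris gets the remaining.

green


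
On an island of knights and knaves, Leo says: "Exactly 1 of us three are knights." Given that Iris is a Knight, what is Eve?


Leo claims exactly 1 knights among Leo, Iris, Eve.
Given: Iris is a Knight.

Case 1: Leo is a Knight (tells truth)
  Then exactly 1 of the three are knights.
  Counting Leo, Iris: 2 knight(s) so far. Need -1 more → impossible.
Case 2: Leo is a Knave (lies)
  Then the count is NOT 1.
  If Eve = Knave, count = 1 = 1 → claim would be true, contradicts lie.
  If Eve = Knight, count = 2 ≠ 1 → lie confirmed ✓

Eve is a Knight.

Knight


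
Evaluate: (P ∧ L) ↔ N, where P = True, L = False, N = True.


P = True, L = False, N = True
Step 1: P ∧ L = True AND False = False
Step 2: (False) ↔ N: true when both sides have same truth value.
Result: False ↔ True = False

False


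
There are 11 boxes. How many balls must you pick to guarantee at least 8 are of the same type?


Pigeonhole: to guarantee k in one of n categories, need (k-1)×n + 1.
k = 8, n = 11
Minimum = (8-1) × 11 + 1 = 7 × 11 + 1

78


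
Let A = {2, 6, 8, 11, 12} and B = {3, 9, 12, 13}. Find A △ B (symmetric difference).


A = {2, 6, 8, 11, 12}
B = {3, 9, 12, 13}
Operation: symmetric difference
In A only: [2, 6, 8, 11], in B only: [3, 9, 13]

{2, 3, 6, 8, 9, 11, 13}


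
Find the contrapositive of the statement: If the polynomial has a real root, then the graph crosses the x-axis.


Original: If the polynomial has a real root, then the graph crosses the x-axis
Contrapositive: If ¬Q, then ¬P
Negate Q: not (the graph crosses the x-axis)
Negate P: not (the polynomial has a real root)

If not (the graph crosses the x-axis), then not (the polynomial has a real root).


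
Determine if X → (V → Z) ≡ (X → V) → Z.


Expression 1: X → (V → Z)
Expression 2: (X → V) → Z
Truth table (X V Z | Expr1 Expr2):
  T T T |   T     T
  T T F |   F     F
  T F T |   T     T
  T F F |   T     T
  F T T |   T     T
  F T F |   T     F   ← differ
  F F T |   T     T
  F F F |   T     F   ← differ
Counterexample: X=F, V=T, Z=F gives Expr1 = T but Expr2 = F, so the expressions are NOT logically equivalent.

No


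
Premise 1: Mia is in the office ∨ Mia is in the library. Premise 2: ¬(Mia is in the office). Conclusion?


Disjunctive syllogism: P ∨ Q, ¬P ⊢ Q
Disjunction: Mia is in the office ∨ Mia is in the library
We know it is not the case that Mia is in the office.
By disjunctive syllogism, the other disjunct must be true.

Mia is in the library


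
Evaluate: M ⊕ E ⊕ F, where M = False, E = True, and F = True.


M = False, E = True, F = True
Step 1: M ⊕ E = False XOR True = True
Step 2: True ⊕ F = True XOR True = False
XOR is true when an odd number of operands are true.

False


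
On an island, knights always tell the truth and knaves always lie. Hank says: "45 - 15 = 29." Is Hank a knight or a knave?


Statement: "45 - 15 = 29."
Actual: 45 - 15 = 30
Claimed: 29
Statement is FALSE → Hank lies → Knave

Knave


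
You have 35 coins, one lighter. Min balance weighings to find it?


Each weighing has 3 outcomes (left heavy / balance / right heavy), so k weighings distinguish at most 3^k cases; splitting into three near-equal groups achieves this.
Need 3^k ≥ 35: 3^3 = 27 < 35 ≤ 3^4 = 81
k = ⌈log₃(35)⌉ = 4

4


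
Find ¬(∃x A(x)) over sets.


Original: ∃x A(x)
Rule: ¬∀→∃, ¬∃→∀, negate predicate.
Negation: ∀x ¬A(x)

∀x ¬A(x)


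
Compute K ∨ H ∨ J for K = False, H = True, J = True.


K = False, H = True, J = True
Step 1: K ∨ H = False OR True = True
Step 2: True ∨ J = True OR True = True
OR is true when at least one operand is true.

True


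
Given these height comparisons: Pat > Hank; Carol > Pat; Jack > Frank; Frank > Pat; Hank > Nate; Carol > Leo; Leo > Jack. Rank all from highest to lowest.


Constraints: Pat > Hank; Carol > Pat; Jack > Frank; Frank > Pat; Hank > Nate; Carol > Leo; Leo > Jack
Method: at each step, the next-highest is the one remaining person who never appears on the smaller side of a constraint between remaining people.
  Step 1: remaining {Nate, Frank, Hank, Jack, Leo, Pat, Carol}; on the smaller side: {Nate, Frank, Hank, Jack, Leo, Pat} → Carol is next (Carol > Pat; Carol > Leo).
  Step 2: remaining {Nate, Frank, Hank, Jack, Leo, Pat}; on the smaller side: {Nate, Frank, Hank, Jack, Pat} → Leo is next (Leo > Jack).
  Step 3: remaining {Nate, Frank, Hank, Jack, Pat}; on the smaller side: {Nate, Frank, Hank, Pat} → Jack is next (Jack > Frank).
  Step 4: remaining {Nate, Frank, Hank, Pat}; on the smaller side: {Nate, Hank, Pat} → Frank is next (Frank > Pat).
  Step 5: remaining {Nate, Hank, Pat}; on the smaller side: {Nate, Hank} → Pat is next (Pat > Hank).
  Step 6: remaining {Nate, Hank}; on the smaller side: {Nate} → Hank is next (Hank > Nate).
  Step 7: only Nate remains → lowest.
Final ranking (highest to lowest):

Carol > Leo > Jack > Frank > Pat > Hank > Nate
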